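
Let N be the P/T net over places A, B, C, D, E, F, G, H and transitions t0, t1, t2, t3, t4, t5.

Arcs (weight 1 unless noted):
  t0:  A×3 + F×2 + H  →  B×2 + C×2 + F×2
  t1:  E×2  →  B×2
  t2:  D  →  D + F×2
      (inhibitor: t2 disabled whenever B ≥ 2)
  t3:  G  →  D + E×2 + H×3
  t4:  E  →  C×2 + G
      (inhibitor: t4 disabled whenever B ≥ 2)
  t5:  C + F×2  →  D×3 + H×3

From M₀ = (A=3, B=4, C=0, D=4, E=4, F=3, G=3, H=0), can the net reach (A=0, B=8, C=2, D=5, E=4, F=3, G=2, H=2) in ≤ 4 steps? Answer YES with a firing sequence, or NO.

step 1: fire t1:  (A=3, B=4, C=0, D=4, E=4, F=3, G=3, H=0) → (A=3, B=6, C=0, D=4, E=2, F=3, G=3, H=0)
step 2: fire t3:  (A=3, B=6, C=0, D=4, E=2, F=3, G=3, H=0) → (A=3, B=6, C=0, D=5, E=4, F=3, G=2, H=3)
step 3: fire t0:  (A=3, B=6, C=0, D=5, E=4, F=3, G=2, H=3) → (A=0, B=8, C=2, D=5, E=4, F=3, G=2, H=2)

YES — reachable via ⟨t1, t3, t0⟩ (3 firings)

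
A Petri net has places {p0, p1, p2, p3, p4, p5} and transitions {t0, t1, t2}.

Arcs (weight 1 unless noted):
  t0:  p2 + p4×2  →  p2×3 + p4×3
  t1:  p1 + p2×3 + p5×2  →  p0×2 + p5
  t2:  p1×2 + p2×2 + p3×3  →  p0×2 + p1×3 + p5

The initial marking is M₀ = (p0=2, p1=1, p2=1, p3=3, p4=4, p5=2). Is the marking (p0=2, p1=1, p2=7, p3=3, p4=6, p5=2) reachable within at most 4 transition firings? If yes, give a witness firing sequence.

NO — not reachable within 4 firings

depth 0: 1 marking
depth 1: 2 markings reached so far
depth 2: 4 markings reached so far
depth 3: 6 markings reached so far
depth 4: 8 markings reached so far
target is not among the 8 markings reachable within 4 steps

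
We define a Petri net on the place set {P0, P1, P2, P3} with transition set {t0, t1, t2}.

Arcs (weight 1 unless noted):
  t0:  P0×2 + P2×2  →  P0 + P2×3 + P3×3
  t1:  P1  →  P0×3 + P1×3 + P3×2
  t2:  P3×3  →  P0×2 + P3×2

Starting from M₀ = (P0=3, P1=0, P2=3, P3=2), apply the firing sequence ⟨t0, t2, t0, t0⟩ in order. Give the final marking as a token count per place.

step 1: fire t0:  (P0=3, P1=0, P2=3, P3=2) → (P0=2, P1=0, P2=4, P3=5)
step 2: fire t2:  (P0=2, P1=0, P2=4, P3=5) → (P0=4, P1=0, P2=4, P3=4)
step 3: fire t0:  (P0=4, P1=0, P2=4, P3=4) → (P0=3, P1=0, P2=5, P3=7)
step 4: fire t0:  (P0=3, P1=0, P2=5, P3=7) → (P0=2, P1=0, P2=6, P3=10)

(P0=2, P1=0, P2=6, P3=10)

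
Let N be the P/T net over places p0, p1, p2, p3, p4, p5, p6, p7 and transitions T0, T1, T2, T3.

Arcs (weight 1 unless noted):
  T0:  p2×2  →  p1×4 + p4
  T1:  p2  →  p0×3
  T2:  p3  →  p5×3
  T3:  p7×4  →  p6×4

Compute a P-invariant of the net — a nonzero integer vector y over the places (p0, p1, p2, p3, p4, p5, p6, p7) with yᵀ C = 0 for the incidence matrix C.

Incidence matrix C (rows=places, cols=transitions):
       T0   T1   T2   T3
   p0   0    3    0    0
   p1   4    0    0    0
   p2  -2   -1    0    0
   p3   0    0   -1    0
   p4   1    0    0    0
   p5   0    0    3    0
   p6   0    0    0    4
   p7   0    0    0   -4

Candidate y = [2, 3, 6, 0, 0, 0, 0, 0]; check y·C column-wise:
  col T0: 2·0 + 3·4 + 6·-2 + 0·1 = 0
  col T1: 2·3 + 3·0 + 6·-1 = 0
  col T2: 2·0 + 3·0 + 6·0 + 0·-1 + 0·3 = 0
  col T3: 2·0 + 3·0 + 6·0 + 0·4 + 0·-4 = 0

y = (p0:2, p1:3, p2:6, p3:0, p4:0, p5:0, p6:0, p7:0)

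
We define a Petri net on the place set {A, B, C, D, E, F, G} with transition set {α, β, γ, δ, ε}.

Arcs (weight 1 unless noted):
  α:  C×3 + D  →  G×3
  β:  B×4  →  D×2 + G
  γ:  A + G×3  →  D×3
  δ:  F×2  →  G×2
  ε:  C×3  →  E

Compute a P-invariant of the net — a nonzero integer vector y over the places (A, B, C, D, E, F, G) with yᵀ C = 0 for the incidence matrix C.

Incidence matrix C (rows=places, cols=transitions):
        α    β    γ    δ    ε
    A   0    0   -1    0    0
    B   0   -4    0    0    0
    C  -3    0    0    0   -3
    D  -1    2    3    0    0
    E   0    0    0    0    1
    F   0    0    0   -2    0
    G   3    1   -3    2    0

Candidate y = [18, 3, -2, 6, -6, 0, 0]; check y·C column-wise:
  col α: 18·0 + 3·0 + -2·-3 + 6·-1 + -6·0 + 0·3 = 0
  col β: 18·0 + 3·-4 + -2·0 + 6·2 + -6·0 + 0·1 = 0
  col γ: 18·-1 + 3·0 + -2·0 + 6·3 + -6·0 + 0·-3 = 0
  col δ: 18·0 + 3·0 + -2·0 + 6·0 + -6·0 + 0·-2 + 0·2 = 0
  col ε: 18·0 + 3·0 + -2·-3 + 6·0 + -6·1 = 0

y = (A:18, B:3, C:-2, D:6, E:-6, F:0, G:0)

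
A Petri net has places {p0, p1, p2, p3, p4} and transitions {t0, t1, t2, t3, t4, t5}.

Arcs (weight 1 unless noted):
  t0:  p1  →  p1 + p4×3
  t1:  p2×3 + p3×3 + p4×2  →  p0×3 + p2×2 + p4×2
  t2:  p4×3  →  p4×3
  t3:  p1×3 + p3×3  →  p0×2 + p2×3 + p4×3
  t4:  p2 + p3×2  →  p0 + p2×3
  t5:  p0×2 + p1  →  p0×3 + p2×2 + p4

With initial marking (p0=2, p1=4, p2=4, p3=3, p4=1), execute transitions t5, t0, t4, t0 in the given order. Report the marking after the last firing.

step 1: fire t5:  (p0=2, p1=4, p2=4, p3=3, p4=1) → (p0=3, p1=3, p2=6, p3=3, p4=2)
step 2: fire t0:  (p0=3, p1=3, p2=6, p3=3, p4=2) → (p0=3, p1=3, p2=6, p3=3, p4=5)
step 3: fire t4:  (p0=3, p1=3, p2=6, p3=3, p4=5) → (p0=4, p1=3, p2=8, p3=1, p4=5)
step 4: fire t0:  (p0=4, p1=3, p2=8, p3=1, p4=5) → (p0=4, p1=3, p2=8, p3=1, p4=8)

(p0=4, p1=3, p2=8, p3=1, p4=8)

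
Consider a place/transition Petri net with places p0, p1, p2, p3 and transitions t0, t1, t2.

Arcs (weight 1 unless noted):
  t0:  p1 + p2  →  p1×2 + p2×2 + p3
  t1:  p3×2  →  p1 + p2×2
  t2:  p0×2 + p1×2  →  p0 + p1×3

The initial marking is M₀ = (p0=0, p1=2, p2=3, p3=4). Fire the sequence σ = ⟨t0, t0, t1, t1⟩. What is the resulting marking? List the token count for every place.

step 1: fire t0:  (p0=0, p1=2, p2=3, p3=4) → (p0=0, p1=3, p2=4, p3=5)
step 2: fire t0:  (p0=0, p1=3, p2=4, p3=5) → (p0=0, p1=4, p2=5, p3=6)
step 3: fire t1:  (p0=0, p1=4, p2=5, p3=6) → (p0=0, p1=5, p2=7, p3=4)
step 4: fire t1:  (p0=0, p1=5, p2=7, p3=4) → (p0=0, p1=6, p2=9, p3=2)

(p0=0, p1=6, p2=9, p3=2)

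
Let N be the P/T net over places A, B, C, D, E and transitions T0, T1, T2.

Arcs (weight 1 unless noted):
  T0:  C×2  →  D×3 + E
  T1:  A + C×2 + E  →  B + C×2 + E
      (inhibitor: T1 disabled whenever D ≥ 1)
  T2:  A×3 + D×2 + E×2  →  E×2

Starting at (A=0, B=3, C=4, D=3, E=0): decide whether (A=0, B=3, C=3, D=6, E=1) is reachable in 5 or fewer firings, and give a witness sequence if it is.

depth 0: 1 marking
depth 1: 2 markings reached so far
depth 2: 3 markings reached so far
depth 3: 3 markings reached so far
(frontier empty at depth 3; search complete)
target is not among the 3 markings reachable within 5 steps

NO — not reachable within 5 firings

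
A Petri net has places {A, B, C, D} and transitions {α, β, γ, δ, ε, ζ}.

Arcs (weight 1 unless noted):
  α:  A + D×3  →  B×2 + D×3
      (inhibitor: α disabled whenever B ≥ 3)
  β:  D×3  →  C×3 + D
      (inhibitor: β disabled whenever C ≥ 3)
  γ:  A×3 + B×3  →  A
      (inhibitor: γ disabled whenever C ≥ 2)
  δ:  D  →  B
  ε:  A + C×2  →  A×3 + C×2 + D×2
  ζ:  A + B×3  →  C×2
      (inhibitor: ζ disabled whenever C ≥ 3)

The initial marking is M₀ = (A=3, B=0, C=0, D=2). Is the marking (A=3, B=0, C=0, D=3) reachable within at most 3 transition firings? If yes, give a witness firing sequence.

NO — not reachable within 3 firings

depth 0: 1 marking
depth 1: 2 markings reached so far
depth 2: 3 markings reached so far
depth 3: 3 markings reached so far
(frontier empty at depth 3; search complete)
target is not among the 3 markings reachable within 3 steps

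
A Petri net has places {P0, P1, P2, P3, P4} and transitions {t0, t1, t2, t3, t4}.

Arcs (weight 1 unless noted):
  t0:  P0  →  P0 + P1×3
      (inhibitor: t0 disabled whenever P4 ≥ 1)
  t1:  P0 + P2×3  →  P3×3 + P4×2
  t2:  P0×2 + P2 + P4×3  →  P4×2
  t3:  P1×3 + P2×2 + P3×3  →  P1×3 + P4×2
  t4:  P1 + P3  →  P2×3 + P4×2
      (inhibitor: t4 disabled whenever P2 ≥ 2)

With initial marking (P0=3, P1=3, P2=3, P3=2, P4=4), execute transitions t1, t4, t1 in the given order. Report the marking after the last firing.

step 1: fire t1:  (P0=3, P1=3, P2=3, P3=2, P4=4) → (P0=2, P1=3, P2=0, P3=5, P4=6)
step 2: fire t4:  (P0=2, P1=3, P2=0, P3=5, P4=6) → (P0=2, P1=2, P2=3, P3=4, P4=8)
step 3: fire t1:  (P0=2, P1=2, P2=3, P3=4, P4=8) → (P0=1, P1=2, P2=0, P3=7, P4=10)

(P0=1, P1=2, P2=0, P3=7, P4=10)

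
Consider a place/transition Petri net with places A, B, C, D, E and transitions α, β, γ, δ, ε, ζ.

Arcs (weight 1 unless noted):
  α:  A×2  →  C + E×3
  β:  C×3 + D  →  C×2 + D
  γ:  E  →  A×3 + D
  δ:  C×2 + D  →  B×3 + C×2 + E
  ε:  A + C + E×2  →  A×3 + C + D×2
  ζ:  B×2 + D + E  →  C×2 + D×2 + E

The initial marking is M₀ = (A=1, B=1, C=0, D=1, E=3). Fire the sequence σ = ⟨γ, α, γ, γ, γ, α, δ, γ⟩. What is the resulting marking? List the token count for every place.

step 1: fire γ:  (A=1, B=1, C=0, D=1, E=3) → (A=4, B=1, C=0, D=2, E=2)
step 2: fire α:  (A=4, B=1, C=0, D=2, E=2) → (A=2, B=1, C=1, D=2, E=5)
step 3: fire γ:  (A=2, B=1, C=1, D=2, E=5) → (A=5, B=1, C=1, D=3, E=4)
step 4: fire γ:  (A=5, B=1, C=1, D=3, E=4) → (A=8, B=1, C=1, D=4, E=3)
step 5: fire γ:  (A=8, B=1, C=1, D=4, E=3) → (A=11, B=1, C=1, D=5, E=2)
step 6: fire α:  (A=11, B=1, C=1, D=5, E=2) → (A=9, B=1, C=2, D=5, E=5)
step 7: fire δ:  (A=9, B=1, C=2, D=5, E=5) → (A=9, B=4, C=2, D=4, E=6)
step 8: fire γ:  (A=9, B=4, C=2, D=4, E=6) → (A=12, B=4, C=2, D=5, E=5)

(A=12, B=4, C=2, D=5, E=5)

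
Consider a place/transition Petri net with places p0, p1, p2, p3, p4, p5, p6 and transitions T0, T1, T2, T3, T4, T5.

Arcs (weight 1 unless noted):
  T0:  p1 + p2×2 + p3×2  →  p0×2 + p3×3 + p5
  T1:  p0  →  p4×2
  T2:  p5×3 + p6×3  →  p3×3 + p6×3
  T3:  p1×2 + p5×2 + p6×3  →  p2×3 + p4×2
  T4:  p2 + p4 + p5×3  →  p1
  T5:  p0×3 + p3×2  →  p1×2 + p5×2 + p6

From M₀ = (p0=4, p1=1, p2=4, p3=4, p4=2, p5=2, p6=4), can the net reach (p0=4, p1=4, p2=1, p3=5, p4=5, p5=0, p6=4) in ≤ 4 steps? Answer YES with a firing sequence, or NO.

depth 0: 1 marking
depth 1: 4 markings reached so far
depth 2: 13 markings reached so far
depth 3: 26 markings reached so far
depth 4: 42 markings reached so far
target is not among the 42 markings reachable within 4 steps

NO — not reachable within 4 firings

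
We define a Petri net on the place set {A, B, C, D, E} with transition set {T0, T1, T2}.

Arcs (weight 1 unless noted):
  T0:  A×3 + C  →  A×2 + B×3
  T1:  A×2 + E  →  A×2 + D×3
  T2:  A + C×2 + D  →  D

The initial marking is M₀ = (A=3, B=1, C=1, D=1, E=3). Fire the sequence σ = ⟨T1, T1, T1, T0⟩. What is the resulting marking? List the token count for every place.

step 1: fire T1:  (A=3, B=1, C=1, D=1, E=3) → (A=3, B=1, C=1, D=4, E=2)
step 2: fire T1:  (A=3, B=1, C=1, D=4, E=2) → (A=3, B=1, C=1, D=7, E=1)
step 3: fire T1:  (A=3, B=1, C=1, D=7, E=1) → (A=3, B=1, C=1, D=10, E=0)
step 4: fire T0:  (A=3, B=1, C=1, D=10, E=0) → (A=2, B=4, C=0, D=10, E=0)

(A=2, B=4, C=0, D=10, E=0)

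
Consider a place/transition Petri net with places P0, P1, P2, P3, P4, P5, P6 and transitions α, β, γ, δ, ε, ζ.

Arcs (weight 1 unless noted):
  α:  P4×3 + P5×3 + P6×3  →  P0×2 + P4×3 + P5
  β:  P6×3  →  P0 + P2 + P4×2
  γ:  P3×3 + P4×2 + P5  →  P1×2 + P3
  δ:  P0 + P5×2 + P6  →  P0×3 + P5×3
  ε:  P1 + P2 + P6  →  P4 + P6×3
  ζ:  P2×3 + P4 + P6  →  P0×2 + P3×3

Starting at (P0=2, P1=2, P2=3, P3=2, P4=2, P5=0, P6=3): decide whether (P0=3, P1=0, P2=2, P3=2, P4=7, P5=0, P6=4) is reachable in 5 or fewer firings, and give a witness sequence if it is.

NO — not reachable within 5 firings

depth 0: 1 marking
depth 1: 4 markings reached so far
depth 2: 6 markings reached so far
depth 3: 8 markings reached so far
depth 4: 9 markings reached so far
depth 5: 10 markings reached so far
target is not among the 10 markings reachable within 5 steps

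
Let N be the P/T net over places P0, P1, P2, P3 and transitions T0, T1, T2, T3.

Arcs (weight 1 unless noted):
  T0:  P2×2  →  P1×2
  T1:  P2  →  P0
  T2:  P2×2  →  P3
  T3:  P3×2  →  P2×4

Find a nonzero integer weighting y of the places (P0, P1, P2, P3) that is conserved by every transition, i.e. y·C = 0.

Incidence matrix C (rows=places, cols=transitions):
       T0   T1   T2   T3
   P0   0    1    0    0
   P1   2    0    0    0
   P2  -2   -1   -2    4
   P3   0    0    1   -2

Candidate y = [1, 1, 1, 2]; check y·C column-wise:
  col T0: 1·0 + 1·2 + 1·-2 + 2·0 = 0
  col T1: 1·1 + 1·0 + 1·-1 + 2·0 = 0
  col T2: 1·0 + 1·0 + 1·-2 + 2·1 = 0
  col T3: 1·0 + 1·0 + 1·4 + 2·-2 = 0

y = (P0:1, P1:1, P2:1, P3:2)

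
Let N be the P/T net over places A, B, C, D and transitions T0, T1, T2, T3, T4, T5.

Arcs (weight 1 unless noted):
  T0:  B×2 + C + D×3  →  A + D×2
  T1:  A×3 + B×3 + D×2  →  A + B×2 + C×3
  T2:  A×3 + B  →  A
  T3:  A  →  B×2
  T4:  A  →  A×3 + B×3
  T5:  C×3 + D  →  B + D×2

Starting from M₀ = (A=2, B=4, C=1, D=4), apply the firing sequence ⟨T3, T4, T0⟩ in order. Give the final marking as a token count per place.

(A=4, B=7, C=0, D=3)

step 1: fire T3:  (A=2, B=4, C=1, D=4) → (A=1, B=6, C=1, D=4)
step 2: fire T4:  (A=1, B=6, C=1, D=4) → (A=3, B=9, C=1, D=4)
step 3: fire T0:  (A=3, B=9, C=1, D=4) → (A=4, B=7, C=0, D=3)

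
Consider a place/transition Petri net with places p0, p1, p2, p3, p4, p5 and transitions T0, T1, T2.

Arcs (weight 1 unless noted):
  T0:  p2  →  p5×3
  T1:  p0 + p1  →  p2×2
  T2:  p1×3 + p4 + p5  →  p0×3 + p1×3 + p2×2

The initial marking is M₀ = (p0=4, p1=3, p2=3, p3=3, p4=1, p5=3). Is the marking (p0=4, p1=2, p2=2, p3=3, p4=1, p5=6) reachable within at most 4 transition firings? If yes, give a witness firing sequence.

NO — not reachable within 4 firings

depth 0: 1 marking
depth 1: 4 markings reached so far
depth 2: 9 markings reached so far
depth 3: 16 markings reached so far
depth 4: 23 markings reached so far
target is not among the 23 markings reachable within 4 steps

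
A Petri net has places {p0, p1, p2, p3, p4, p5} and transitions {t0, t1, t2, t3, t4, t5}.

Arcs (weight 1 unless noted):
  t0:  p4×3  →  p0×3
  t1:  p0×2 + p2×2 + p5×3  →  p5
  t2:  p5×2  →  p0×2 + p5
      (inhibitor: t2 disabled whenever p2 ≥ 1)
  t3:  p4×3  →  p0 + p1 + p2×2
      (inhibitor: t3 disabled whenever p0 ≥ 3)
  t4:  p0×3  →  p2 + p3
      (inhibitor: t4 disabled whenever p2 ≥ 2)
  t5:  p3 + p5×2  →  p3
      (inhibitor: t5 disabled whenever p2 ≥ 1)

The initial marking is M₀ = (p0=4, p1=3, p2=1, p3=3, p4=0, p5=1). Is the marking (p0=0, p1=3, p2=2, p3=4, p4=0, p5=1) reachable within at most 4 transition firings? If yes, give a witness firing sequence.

depth 0: 1 marking
depth 1: 2 markings reached so far
depth 2: 2 markings reached so far
(frontier empty at depth 2; search complete)
target is not among the 2 markings reachable within 4 steps

NO — not reachable within 4 firings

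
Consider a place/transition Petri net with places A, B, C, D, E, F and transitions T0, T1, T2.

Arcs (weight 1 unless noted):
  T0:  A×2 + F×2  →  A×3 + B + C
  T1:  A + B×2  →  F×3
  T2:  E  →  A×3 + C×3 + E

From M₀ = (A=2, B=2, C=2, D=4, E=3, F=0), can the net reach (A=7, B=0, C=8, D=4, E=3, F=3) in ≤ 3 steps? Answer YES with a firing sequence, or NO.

step 1: fire T1:  (A=2, B=2, C=2, D=4, E=3, F=0) → (A=1, B=0, C=2, D=4, E=3, F=3)
step 2: fire T2:  (A=1, B=0, C=2, D=4, E=3, F=3) → (A=4, B=0, C=5, D=4, E=3, F=3)
step 3: fire T2:  (A=4, B=0, C=5, D=4, E=3, F=3) → (A=7, B=0, C=8, D=4, E=3, F=3)

YES — reachable via ⟨T1, T2, T2⟩ (3 firings)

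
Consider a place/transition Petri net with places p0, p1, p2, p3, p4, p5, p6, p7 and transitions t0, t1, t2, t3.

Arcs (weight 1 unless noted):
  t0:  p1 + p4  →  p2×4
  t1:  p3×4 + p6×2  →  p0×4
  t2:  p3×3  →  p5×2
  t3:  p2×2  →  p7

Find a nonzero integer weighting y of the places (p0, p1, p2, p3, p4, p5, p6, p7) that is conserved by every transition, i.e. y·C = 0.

y = (p0:0, p1:1, p2:0, p3:0, p4:-1, p5:0, p6:0, p7:0)

Incidence matrix C (rows=places, cols=transitions):
       t0   t1   t2   t3
   p0   0    4    0    0
   p1  -1    0    0    0
   p2   4    0    0   -2
   p3   0   -4   -3    0
   p4  -1    0    0    0
   p5   0    0    2    0
   p6   0   -2    0    0
   p7   0    0    0    1

Candidate y = [0, 1, 0, 0, -1, 0, 0, 0]; check y·C column-wise:
  col t0: 1·-1 + 0·4 + -1·-1 = 0
  col t1: 0·4 + 1·0 + 0·-4 + -1·0 + 0·-2 = 0
  col t2: 1·0 + 0·-3 + -1·0 + 0·2 = 0
  col t3: 1·0 + 0·-2 + -1·0 + 0·1 = 0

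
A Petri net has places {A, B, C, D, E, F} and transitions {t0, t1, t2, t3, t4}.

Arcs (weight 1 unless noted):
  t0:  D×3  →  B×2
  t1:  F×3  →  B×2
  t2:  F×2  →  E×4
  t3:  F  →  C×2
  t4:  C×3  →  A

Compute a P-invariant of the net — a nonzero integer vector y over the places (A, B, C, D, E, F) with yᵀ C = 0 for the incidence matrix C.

Incidence matrix C (rows=places, cols=transitions):
       t0   t1   t2   t3   t4
    A   0    0    0    0    1
    B   2    2    0    0    0
    C   0    0    0    2   -3
    D  -3    0    0    0    0
    E   0    0    4    0    0
    F   0   -3   -2   -1    0

Candidate y = [3, 3, 1, 2, 1, 2]; check y·C column-wise:
  col t0: 3·0 + 3·2 + 1·0 + 2·-3 + 1·0 + 2·0 = 0
  col t1: 3·0 + 3·2 + 1·0 + 2·0 + 1·0 + 2·-3 = 0
  col t2: 3·0 + 3·0 + 1·0 + 2·0 + 1·4 + 2·-2 = 0
  col t3: 3·0 + 3·0 + 1·2 + 2·0 + 1·0 + 2·-1 = 0
  col t4: 3·1 + 3·0 + 1·-3 + 2·0 + 1·0 + 2·0 = 0

y = (A:3, B:3, C:1, D:2, E:1, F:2)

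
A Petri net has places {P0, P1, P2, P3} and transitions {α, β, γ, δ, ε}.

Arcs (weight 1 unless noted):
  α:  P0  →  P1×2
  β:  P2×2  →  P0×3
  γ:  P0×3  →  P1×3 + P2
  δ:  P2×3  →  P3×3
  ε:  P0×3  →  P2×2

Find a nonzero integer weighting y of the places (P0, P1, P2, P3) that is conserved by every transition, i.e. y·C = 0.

Incidence matrix C (rows=places, cols=transitions):
        α    β    γ    δ    ε
   P0  -1    3   -3    0   -3
   P1   2    0    3    0    0
   P2   0   -2    1   -3    2
   P3   0    0    0    3    0

Candidate y = [2, 1, 3, 3]; check y·C column-wise:
  col α: 2·-1 + 1·2 + 3·0 + 3·0 = 0
  col β: 2·3 + 1·0 + 3·-2 + 3·0 = 0
  col γ: 2·-3 + 1·3 + 3·1 + 3·0 = 0
  col δ: 2·0 + 1·0 + 3·-3 + 3·3 = 0
  col ε: 2·-3 + 1·0 + 3·2 + 3·0 = 0

y = (P0:2, P1:1, P2:3, P3:3)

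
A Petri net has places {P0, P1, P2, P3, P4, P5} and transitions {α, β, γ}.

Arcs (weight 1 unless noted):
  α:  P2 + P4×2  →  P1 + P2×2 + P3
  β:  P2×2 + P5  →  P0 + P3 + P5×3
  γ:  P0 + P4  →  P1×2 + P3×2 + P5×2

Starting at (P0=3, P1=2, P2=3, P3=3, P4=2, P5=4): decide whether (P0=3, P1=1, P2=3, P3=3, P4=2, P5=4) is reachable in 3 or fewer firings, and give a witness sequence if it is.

NO — not reachable within 3 firings

depth 0: 1 marking
depth 1: 4 markings reached so far
depth 2: 7 markings reached so far
depth 3: 9 markings reached so far
target is not among the 9 markings reachable within 3 steps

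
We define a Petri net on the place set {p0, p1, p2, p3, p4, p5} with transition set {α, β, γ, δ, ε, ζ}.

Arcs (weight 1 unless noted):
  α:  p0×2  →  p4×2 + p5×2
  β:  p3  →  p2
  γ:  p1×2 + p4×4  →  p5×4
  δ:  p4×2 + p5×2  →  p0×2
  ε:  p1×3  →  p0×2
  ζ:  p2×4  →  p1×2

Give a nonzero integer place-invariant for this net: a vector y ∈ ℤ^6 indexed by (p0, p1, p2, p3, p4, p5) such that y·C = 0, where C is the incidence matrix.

Incidence matrix C (rows=places, cols=transitions):
        α    β    γ    δ    ε    ζ
   p0  -2    0    0    2    2    0
   p1   0    0   -2    0   -3    2
   p2   0    1    0    0    0   -4
   p3   0   -1    0    0    0    0
   p4   2    0   -4   -2    0    0
   p5   2    0    4   -2    0    0

Candidate y = [3, 2, 1, 1, 1, 2]; check y·C column-wise:
  col α: 3·-2 + 2·0 + 1·0 + 1·0 + 1·2 + 2·2 = 0
  col β: 3·0 + 2·0 + 1·1 + 1·-1 + 1·0 + 2·0 = 0
  col γ: 3·0 + 2·-2 + 1·0 + 1·0 + 1·-4 + 2·4 = 0
  col δ: 3·2 + 2·0 + 1·0 + 1·0 + 1·-2 + 2·-2 = 0
  col ε: 3·2 + 2·-3 + 1·0 + 1·0 + 1·0 + 2·0 = 0
  col ζ: 3·0 + 2·2 + 1·-4 + 1·0 + 1·0 + 2·0 = 0

y = (p0:3, p1:2, p2:1, p3:1, p4:1, p5:2)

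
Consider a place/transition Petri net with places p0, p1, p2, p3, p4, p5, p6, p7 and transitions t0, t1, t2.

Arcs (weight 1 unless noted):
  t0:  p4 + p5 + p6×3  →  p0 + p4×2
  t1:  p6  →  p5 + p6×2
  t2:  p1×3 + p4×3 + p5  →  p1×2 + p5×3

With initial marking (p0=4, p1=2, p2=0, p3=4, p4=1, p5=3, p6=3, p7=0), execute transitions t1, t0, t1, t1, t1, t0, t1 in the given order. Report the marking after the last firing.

step 1: fire t1:  (p0=4, p1=2, p2=0, p3=4, p4=1, p5=3, p6=3, p7=0) → (p0=4, p1=2, p2=0, p3=4, p4=1, p5=4, p6=4, p7=0)
step 2: fire t0:  (p0=4, p1=2, p2=0, p3=4, p4=1, p5=4, p6=4, p7=0) → (p0=5, p1=2, p2=0, p3=4, p4=2, p5=3, p6=1, p7=0)
step 3: fire t1:  (p0=5, p1=2, p2=0, p3=4, p4=2, p5=3, p6=1, p7=0) → (p0=5, p1=2, p2=0, p3=4, p4=2, p5=4, p6=2, p7=0)
step 4: fire t1:  (p0=5, p1=2, p2=0, p3=4, p4=2, p5=4, p6=2, p7=0) → (p0=5, p1=2, p2=0, p3=4, p4=2, p5=5, p6=3, p7=0)
step 5: fire t1:  (p0=5, p1=2, p2=0, p3=4, p4=2, p5=5, p6=3, p7=0) → (p0=5, p1=2, p2=0, p3=4, p4=2, p5=6, p6=4, p7=0)
step 6: fire t0:  (p0=5, p1=2, p2=0, p3=4, p4=2, p5=6, p6=4, p7=0) → (p0=6, p1=2, p2=0, p3=4, p4=3, p5=5, p6=1, p7=0)
step 7: fire t1:  (p0=6, p1=2, p2=0, p3=4, p4=3, p5=5, p6=1, p7=0) → (p0=6, p1=2, p2=0, p3=4, p4=3, p5=6, p6=2, p7=0)

(p0=6, p1=2, p2=0, p3=4, p4=3, p5=6, p6=2, p7=0)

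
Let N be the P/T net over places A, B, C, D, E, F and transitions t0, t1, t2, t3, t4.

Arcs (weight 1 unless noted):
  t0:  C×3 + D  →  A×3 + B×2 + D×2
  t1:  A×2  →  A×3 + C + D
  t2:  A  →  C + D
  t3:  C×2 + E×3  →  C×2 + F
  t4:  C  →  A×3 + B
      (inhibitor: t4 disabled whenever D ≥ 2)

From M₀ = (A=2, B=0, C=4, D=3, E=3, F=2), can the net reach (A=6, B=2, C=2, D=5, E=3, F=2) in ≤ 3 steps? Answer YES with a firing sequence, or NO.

step 1: fire t0:  (A=2, B=0, C=4, D=3, E=3, F=2) → (A=5, B=2, C=1, D=4, E=3, F=2)
step 2: fire t1:  (A=5, B=2, C=1, D=4, E=3, F=2) → (A=6, B=2, C=2, D=5, E=3, F=2)

YES — reachable via ⟨t0, t1⟩ (2 firings)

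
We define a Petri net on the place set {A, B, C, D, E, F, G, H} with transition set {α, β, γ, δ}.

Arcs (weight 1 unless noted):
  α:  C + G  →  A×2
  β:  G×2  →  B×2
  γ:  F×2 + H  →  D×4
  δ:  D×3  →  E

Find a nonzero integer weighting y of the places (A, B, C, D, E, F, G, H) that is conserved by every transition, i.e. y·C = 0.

y = (A:1, B:0, C:2, D:0, E:0, F:0, G:0, H:0)

Incidence matrix C (rows=places, cols=transitions):
        α    β    γ    δ
    A   2    0    0    0
    B   0    2    0    0
    C  -1    0    0    0
    D   0    0    4   -3
    E   0    0    0    1
    F   0    0   -2    0
    G  -1   -2    0    0
    H   0    0   -1    0

Candidate y = [1, 0, 2, 0, 0, 0, 0, 0]; check y·C column-wise:
  col α: 1·2 + 2·-1 + 0·-1 = 0
  col β: 1·0 + 0·2 + 2·0 + 0·-2 = 0
  col γ: 1·0 + 2·0 + 0·4 + 0·-2 + 0·-1 = 0
  col δ: 1·0 + 2·0 + 0·-3 + 0·1 = 0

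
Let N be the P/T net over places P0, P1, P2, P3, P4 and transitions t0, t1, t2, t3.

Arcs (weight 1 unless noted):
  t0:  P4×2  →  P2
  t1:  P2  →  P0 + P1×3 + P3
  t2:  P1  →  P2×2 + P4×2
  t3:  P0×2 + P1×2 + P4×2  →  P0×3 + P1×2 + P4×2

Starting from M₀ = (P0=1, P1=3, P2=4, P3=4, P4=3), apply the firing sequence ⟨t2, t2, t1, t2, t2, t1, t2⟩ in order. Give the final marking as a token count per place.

step 1: fire t2:  (P0=1, P1=3, P2=4, P3=4, P4=3) → (P0=1, P1=2, P2=6, P3=4, P4=5)
step 2: fire t2:  (P0=1, P1=2, P2=6, P3=4, P4=5) → (P0=1, P1=1, P2=8, P3=4, P4=7)
step 3: fire t1:  (P0=1, P1=1, P2=8, P3=4, P4=7) → (P0=2, P1=4, P2=7, P3=5, P4=7)
step 4: fire t2:  (P0=2, P1=4, P2=7, P3=5, P4=7) → (P0=2, P1=3, P2=9, P3=5, P4=9)
step 5: fire t2:  (P0=2, P1=3, P2=9, P3=5, P4=9) → (P0=2, P1=2, P2=11, P3=5, P4=11)
step 6: fire t1:  (P0=2, P1=2, P2=11, P3=5, P4=11) → (P0=3, P1=5, P2=10, P3=6, P4=11)
step 7: fire t2:  (P0=3, P1=5, P2=10, P3=6, P4=11) → (P0=3, P1=4, P2=12, P3=6, P4=13)

(P0=3, P1=4, P2=12, P3=6, P4=13)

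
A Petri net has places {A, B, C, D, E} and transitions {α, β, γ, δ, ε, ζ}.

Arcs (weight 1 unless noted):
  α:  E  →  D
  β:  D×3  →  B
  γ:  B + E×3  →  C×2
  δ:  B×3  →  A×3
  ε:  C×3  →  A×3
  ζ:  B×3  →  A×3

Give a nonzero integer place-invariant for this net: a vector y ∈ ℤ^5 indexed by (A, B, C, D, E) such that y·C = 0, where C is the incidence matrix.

Incidence matrix C (rows=places, cols=transitions):
        α    β    γ    δ    ε    ζ
    A   0    0    0    3    3    3
    B   0    1   -1   -3    0   -3
    C   0    0    2    0   -3    0
    D   1   -3    0    0    0    0
    E  -1    0   -3    0    0    0

Candidate y = [3, 3, 3, 1, 1]; check y·C column-wise:
  col α: 3·0 + 3·0 + 3·0 + 1·1 + 1·-1 = 0
  col β: 3·0 + 3·1 + 3·0 + 1·-3 + 1·0 = 0
  col γ: 3·0 + 3·-1 + 3·2 + 1·0 + 1·-3 = 0
  col δ: 3·3 + 3·-3 + 3·0 + 1·0 + 1·0 = 0
  col ε: 3·3 + 3·0 + 3·-3 + 1·0 + 1·0 = 0
  col ζ: 3·3 + 3·-3 + 3·0 + 1·0 + 1·0 = 0

y = (A:3, B:3, C:3, D:1, E:1)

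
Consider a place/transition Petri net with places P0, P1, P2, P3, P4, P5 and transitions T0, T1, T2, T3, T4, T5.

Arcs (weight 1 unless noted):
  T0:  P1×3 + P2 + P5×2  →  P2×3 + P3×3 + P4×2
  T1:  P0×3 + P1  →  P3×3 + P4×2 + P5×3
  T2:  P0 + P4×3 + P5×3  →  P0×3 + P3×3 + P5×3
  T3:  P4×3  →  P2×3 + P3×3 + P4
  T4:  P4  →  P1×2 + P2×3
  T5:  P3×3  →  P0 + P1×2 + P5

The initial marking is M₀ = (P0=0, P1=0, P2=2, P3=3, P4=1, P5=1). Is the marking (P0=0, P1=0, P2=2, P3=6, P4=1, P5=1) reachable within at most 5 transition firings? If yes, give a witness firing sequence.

NO — not reachable within 5 firings

depth 0: 1 marking
depth 1: 3 markings reached so far
depth 2: 4 markings reached so far
depth 3: 5 markings reached so far
depth 4: 7 markings reached so far
depth 5: 9 markings reached so far
target is not among the 9 markings reachable within 5 steps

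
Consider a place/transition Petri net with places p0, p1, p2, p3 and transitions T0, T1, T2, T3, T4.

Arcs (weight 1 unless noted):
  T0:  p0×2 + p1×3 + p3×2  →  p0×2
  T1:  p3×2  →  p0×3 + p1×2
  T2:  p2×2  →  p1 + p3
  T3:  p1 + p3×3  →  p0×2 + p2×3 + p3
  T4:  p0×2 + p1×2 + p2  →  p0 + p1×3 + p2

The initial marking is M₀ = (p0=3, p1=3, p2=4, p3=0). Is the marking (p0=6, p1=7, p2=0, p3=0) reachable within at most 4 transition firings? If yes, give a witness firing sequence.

YES — reachable via ⟨T2, T2, T1⟩ (3 firings)

step 1: fire T2:  (p0=3, p1=3, p2=4, p3=0) → (p0=3, p1=4, p2=2, p3=1)
step 2: fire T2:  (p0=3, p1=4, p2=2, p3=1) → (p0=3, p1=5, p2=0, p3=2)
step 3: fire T1:  (p0=3, p1=5, p2=0, p3=2) → (p0=6, p1=7, p2=0, p3=0)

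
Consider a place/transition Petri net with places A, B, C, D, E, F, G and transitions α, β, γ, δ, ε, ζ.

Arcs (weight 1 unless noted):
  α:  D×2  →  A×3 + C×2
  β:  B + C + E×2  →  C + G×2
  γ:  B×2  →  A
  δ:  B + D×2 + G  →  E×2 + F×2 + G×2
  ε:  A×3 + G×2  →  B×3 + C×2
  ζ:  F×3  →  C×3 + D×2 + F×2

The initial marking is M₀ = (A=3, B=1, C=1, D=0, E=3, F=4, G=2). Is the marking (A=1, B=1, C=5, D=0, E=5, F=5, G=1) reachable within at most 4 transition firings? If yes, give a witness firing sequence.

depth 0: 1 marking
depth 1: 4 markings reached so far
depth 2: 11 markings reached so far
depth 3: 22 markings reached so far
depth 4: 36 markings reached so far
target is not among the 36 markings reachable within 4 steps

NO — not reachable within 4 firings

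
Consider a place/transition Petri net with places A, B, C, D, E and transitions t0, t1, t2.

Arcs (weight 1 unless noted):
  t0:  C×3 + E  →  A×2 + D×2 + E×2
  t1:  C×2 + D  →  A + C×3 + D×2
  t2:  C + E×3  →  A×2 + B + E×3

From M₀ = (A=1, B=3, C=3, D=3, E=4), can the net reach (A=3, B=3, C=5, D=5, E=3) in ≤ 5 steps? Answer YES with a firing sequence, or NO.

NO — not reachable within 5 firings

depth 0: 1 marking
depth 1: 4 markings reached so far
depth 2: 8 markings reached so far
depth 3: 14 markings reached so far
depth 4: 20 markings reached so far
depth 5: 29 markings reached so far
target is not among the 29 markings reachable within 5 steps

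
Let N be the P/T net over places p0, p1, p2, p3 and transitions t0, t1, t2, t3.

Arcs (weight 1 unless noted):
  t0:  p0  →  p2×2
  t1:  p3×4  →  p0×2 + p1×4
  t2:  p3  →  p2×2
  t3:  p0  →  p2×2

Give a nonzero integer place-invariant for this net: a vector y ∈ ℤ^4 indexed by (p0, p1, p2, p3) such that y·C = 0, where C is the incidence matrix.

Incidence matrix C (rows=places, cols=transitions):
       t0   t1   t2   t3
   p0  -1    2    0   -1
   p1   0    4    0    0
   p2   2    0    2    2
   p3   0   -4   -1    0

Candidate y = [2, 1, 1, 2]; check y·C column-wise:
  col t0: 2·-1 + 1·0 + 1·2 + 2·0 = 0
  col t1: 2·2 + 1·4 + 1·0 + 2·-4 = 0
  col t2: 2·0 + 1·0 + 1·2 + 2·-1 = 0
  col t3: 2·-1 + 1·0 + 1·2 + 2·0 = 0

y = (p0:2, p1:1, p2:1, p3:2)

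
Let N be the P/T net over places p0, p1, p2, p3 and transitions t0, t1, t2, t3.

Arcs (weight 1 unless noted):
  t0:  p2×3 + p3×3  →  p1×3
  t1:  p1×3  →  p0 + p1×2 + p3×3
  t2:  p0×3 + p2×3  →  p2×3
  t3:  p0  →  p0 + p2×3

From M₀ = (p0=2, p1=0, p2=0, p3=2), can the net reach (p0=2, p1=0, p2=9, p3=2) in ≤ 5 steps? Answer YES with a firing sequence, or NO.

step 1: fire t3:  (p0=2, p1=0, p2=0, p3=2) → (p0=2, p1=0, p2=3, p3=2)
step 2: fire t3:  (p0=2, p1=0, p2=3, p3=2) → (p0=2, p1=0, p2=6, p3=2)
step 3: fire t3:  (p0=2, p1=0, p2=6, p3=2) → (p0=2, p1=0, p2=9, p3=2)

YES — reachable via ⟨t3, t3, t3⟩ (3 firings)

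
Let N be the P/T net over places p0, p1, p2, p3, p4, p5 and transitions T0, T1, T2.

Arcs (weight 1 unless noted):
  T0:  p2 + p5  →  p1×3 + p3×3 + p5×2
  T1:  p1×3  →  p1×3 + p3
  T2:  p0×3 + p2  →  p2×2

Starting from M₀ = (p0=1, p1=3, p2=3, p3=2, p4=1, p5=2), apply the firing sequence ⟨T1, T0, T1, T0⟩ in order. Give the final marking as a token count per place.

step 1: fire T1:  (p0=1, p1=3, p2=3, p3=2, p4=1, p5=2) → (p0=1, p1=3, p2=3, p3=3, p4=1, p5=2)
step 2: fire T0:  (p0=1, p1=3, p2=3, p3=3, p4=1, p5=2) → (p0=1, p1=6, p2=2, p3=6, p4=1, p5=3)
step 3: fire T1:  (p0=1, p1=6, p2=2, p3=6, p4=1, p5=3) → (p0=1, p1=6, p2=2, p3=7, p4=1, p5=3)
step 4: fire T0:  (p0=1, p1=6, p2=2, p3=7, p4=1, p5=3) → (p0=1, p1=9, p2=1, p3=10, p4=1, p5=4)

(p0=1, p1=9, p2=1, p3=10, p4=1, p5=4)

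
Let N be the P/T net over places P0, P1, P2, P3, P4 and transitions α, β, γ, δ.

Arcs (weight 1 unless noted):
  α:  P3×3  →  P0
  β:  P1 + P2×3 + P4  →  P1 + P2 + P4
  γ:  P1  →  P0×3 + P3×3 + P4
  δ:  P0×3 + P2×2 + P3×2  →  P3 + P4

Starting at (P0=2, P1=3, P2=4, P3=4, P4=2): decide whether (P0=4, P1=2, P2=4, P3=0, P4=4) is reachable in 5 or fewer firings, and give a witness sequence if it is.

NO — not reachable within 5 firings

depth 0: 1 marking
depth 1: 4 markings reached so far
depth 2: 9 markings reached so far
depth 3: 17 markings reached so far
depth 4: 29 markings reached so far
depth 5: 40 markings reached so far
target is not among the 40 markings reachable within 5 steps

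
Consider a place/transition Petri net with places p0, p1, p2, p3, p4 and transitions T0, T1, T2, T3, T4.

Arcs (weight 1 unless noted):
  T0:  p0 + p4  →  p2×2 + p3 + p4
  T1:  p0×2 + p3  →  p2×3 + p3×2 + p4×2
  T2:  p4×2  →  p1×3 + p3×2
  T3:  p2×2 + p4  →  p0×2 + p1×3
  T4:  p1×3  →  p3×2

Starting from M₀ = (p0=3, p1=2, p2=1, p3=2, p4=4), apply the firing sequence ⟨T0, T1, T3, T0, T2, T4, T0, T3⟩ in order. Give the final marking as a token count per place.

step 1: fire T0:  (p0=3, p1=2, p2=1, p3=2, p4=4) → (p0=2, p1=2, p2=3, p3=3, p4=4)
step 2: fire T1:  (p0=2, p1=2, p2=3, p3=3, p4=4) → (p0=0, p1=2, p2=6, p3=4, p4=6)
step 3: fire T3:  (p0=0, p1=2, p2=6, p3=4, p4=6) → (p0=2, p1=5, p2=4, p3=4, p4=5)
step 4: fire T0:  (p0=2, p1=5, p2=4, p3=4, p4=5) → (p0=1, p1=5, p2=6, p3=5, p4=5)
step 5: fire T2:  (p0=1, p1=5, p2=6, p3=5, p4=5) → (p0=1, p1=8, p2=6, p3=7, p4=3)
step 6: fire T4:  (p0=1, p1=8, p2=6, p3=7, p4=3) → (p0=1, p1=5, p2=6, p3=9, p4=3)
step 7: fire T0:  (p0=1, p1=5, p2=6, p3=9, p4=3) → (p0=0, p1=5, p2=8, p3=10, p4=3)
step 8: fire T3:  (p0=0, p1=5, p2=8, p3=10, p4=3) → (p0=2, p1=8, p2=6, p3=10, p4=2)

(p0=2, p1=8, p2=6, p3=10, p4=2)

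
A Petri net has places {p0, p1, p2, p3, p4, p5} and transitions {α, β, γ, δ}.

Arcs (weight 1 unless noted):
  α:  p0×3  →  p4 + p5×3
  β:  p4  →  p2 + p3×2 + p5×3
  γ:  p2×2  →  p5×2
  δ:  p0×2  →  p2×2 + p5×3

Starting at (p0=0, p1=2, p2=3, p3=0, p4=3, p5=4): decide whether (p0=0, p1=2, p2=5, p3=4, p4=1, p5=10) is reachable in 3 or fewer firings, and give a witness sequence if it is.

step 1: fire β:  (p0=0, p1=2, p2=3, p3=0, p4=3, p5=4) → (p0=0, p1=2, p2=4, p3=2, p4=2, p5=7)
step 2: fire β:  (p0=0, p1=2, p2=4, p3=2, p4=2, p5=7) → (p0=0, p1=2, p2=5, p3=4, p4=1, p5=10)

YES — reachable via ⟨β, β⟩ (2 firings)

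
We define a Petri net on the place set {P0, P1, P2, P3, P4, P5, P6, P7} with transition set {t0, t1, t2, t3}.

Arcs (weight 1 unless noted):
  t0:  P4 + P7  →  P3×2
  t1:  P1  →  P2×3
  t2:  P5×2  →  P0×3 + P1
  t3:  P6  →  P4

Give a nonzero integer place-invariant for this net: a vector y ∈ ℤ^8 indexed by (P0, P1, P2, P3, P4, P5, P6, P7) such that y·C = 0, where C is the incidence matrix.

Incidence matrix C (rows=places, cols=transitions):
       t0   t1   t2   t3
   P0   0    0    3    0
   P1   0   -1    1    0
   P2   0    3    0    0
   P3   2    0    0    0
   P4  -1    0    0    1
   P5   0    0   -2    0
   P6   0    0    0   -1
   P7  -1    0    0    0

Candidate y = [1, -3, -1, 0, 0, 0, 0, 0]; check y·C column-wise:
  col t0: 1·0 + -3·0 + -1·0 + 0·2 + 0·-1 + 0·-1 = 0
  col t1: 1·0 + -3·-1 + -1·3 = 0
  col t2: 1·3 + -3·1 + -1·0 + 0·-2 = 0
  col t3: 1·0 + -3·0 + -1·0 + 0·1 + 0·-1 = 0

y = (P0:1, P1:-3, P2:-1, P3:0, P4:0, P5:0, P6:0, P7:0)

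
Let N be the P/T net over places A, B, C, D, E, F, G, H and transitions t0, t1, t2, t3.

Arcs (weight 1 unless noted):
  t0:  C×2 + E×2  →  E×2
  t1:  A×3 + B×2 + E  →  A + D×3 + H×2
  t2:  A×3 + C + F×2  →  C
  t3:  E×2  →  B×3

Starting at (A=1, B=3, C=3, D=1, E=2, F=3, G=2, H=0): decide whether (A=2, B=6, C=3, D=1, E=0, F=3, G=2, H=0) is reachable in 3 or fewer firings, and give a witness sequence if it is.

NO — not reachable within 3 firings

depth 0: 1 marking
depth 1: 3 markings reached so far
depth 2: 4 markings reached so far
depth 3: 4 markings reached so far
(frontier empty at depth 3; search complete)
target is not among the 4 markings reachable within 3 steps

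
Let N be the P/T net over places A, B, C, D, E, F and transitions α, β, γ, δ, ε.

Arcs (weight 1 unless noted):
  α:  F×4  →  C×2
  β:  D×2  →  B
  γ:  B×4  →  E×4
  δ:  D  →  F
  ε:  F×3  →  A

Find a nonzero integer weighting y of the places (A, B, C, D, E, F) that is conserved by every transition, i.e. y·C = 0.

y = (A:3, B:2, C:2, D:1, E:2, F:1)

Incidence matrix C (rows=places, cols=transitions):
        α    β    γ    δ    ε
    A   0    0    0    0    1
    B   0    1   -4    0    0
    C   2    0    0    0    0
    D   0   -2    0   -1    0
    E   0    0    4    0    0
    F  -4    0    0    1   -3

Candidate y = [3, 2, 2, 1, 2, 1]; check y·C column-wise:
  col α: 3·0 + 2·0 + 2·2 + 1·0 + 2·0 + 1·-4 = 0
  col β: 3·0 + 2·1 + 2·0 + 1·-2 + 2·0 + 1·0 = 0
  col γ: 3·0 + 2·-4 + 2·0 + 1·0 + 2·4 + 1·0 = 0
  col δ: 3·0 + 2·0 + 2·0 + 1·-1 + 2·0 + 1·1 = 0
  col ε: 3·1 + 2·0 + 2·0 + 1·0 + 2·0 + 1·-3 = 0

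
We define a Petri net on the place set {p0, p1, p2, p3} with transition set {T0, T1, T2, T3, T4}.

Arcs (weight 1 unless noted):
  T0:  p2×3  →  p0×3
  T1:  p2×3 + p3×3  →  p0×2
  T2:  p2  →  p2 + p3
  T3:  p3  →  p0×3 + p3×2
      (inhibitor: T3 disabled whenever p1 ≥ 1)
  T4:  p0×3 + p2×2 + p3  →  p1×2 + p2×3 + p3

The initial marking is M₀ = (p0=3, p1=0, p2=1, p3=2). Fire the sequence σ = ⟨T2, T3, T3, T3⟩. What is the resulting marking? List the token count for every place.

(p0=12, p1=0, p2=1, p3=6)

step 1: fire T2:  (p0=3, p1=0, p2=1, p3=2) → (p0=3, p1=0, p2=1, p3=3)
step 2: fire T3:  (p0=3, p1=0, p2=1, p3=3) → (p0=6, p1=0, p2=1, p3=4)
step 3: fire T3:  (p0=6, p1=0, p2=1, p3=4) → (p0=9, p1=0, p2=1, p3=5)
step 4: fire T3:  (p0=9, p1=0, p2=1, p3=5) → (p0=12, p1=0, p2=1, p3=6)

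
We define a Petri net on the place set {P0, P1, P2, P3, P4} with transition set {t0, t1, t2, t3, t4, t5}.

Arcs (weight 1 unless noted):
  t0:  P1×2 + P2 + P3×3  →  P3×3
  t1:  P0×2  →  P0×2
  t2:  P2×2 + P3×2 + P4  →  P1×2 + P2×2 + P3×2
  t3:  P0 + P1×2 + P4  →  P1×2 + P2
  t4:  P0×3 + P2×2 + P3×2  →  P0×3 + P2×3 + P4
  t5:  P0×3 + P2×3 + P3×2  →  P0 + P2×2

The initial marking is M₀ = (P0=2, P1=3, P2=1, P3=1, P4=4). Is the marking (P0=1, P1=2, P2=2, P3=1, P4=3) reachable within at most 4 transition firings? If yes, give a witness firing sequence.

depth 0: 1 marking
depth 1: 2 markings reached so far
depth 2: 3 markings reached so far
depth 3: 3 markings reached so far
(frontier empty at depth 3; search complete)
target is not among the 3 markings reachable within 4 steps

NO — not reachable within 4 firings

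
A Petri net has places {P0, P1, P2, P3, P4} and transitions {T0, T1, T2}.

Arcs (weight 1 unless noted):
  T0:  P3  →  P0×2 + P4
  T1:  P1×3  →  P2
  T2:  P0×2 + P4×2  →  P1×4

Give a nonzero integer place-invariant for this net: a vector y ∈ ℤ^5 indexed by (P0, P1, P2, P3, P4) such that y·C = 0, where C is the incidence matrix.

Incidence matrix C (rows=places, cols=transitions):
       T0   T1   T2
   P0   2    0   -2
   P1   0   -3    4
   P2   0    1    0
   P3  -1    0    0
   P4   1    0   -2

Candidate y = [2, 1, 3, 4, 0]; check y·C column-wise:
  col T0: 2·2 + 1·0 + 3·0 + 4·-1 + 0·1 = 0
  col T1: 2·0 + 1·-3 + 3·1 + 4·0 = 0
  col T2: 2·-2 + 1·4 + 3·0 + 4·0 + 0·-2 = 0

y = (P0:2, P1:1, P2:3, P3:4, P4:0)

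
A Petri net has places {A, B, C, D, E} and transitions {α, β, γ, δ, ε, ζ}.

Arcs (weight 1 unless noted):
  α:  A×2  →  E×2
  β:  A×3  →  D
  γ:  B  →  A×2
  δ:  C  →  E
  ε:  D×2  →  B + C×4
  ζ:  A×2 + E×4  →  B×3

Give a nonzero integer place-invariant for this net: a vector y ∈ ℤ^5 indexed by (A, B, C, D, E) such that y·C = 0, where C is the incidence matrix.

y = (A:1, B:2, C:1, D:3, E:1)

Incidence matrix C (rows=places, cols=transitions):
        α    β    γ    δ    ε    ζ
    A  -2   -3    2    0    0   -2
    B   0    0   -1    0    1    3
    C   0    0    0   -1    4    0
    D   0    1    0    0   -2    0
    E   2    0    0    1    0   -4

Candidate y = [1, 2, 1, 3, 1]; check y·C column-wise:
  col α: 1·-2 + 2·0 + 1·0 + 3·0 + 1·2 = 0
  col β: 1·-3 + 2·0 + 1·0 + 3·1 + 1·0 = 0
  col γ: 1·2 + 2·-1 + 1·0 + 3·0 + 1·0 = 0
  col δ: 1·0 + 2·0 + 1·-1 + 3·0 + 1·1 = 0
  col ε: 1·0 + 2·1 + 1·4 + 3·-2 + 1·0 = 0
  col ζ: 1·-2 + 2·3 + 1·0 + 3·0 + 1·-4 = 0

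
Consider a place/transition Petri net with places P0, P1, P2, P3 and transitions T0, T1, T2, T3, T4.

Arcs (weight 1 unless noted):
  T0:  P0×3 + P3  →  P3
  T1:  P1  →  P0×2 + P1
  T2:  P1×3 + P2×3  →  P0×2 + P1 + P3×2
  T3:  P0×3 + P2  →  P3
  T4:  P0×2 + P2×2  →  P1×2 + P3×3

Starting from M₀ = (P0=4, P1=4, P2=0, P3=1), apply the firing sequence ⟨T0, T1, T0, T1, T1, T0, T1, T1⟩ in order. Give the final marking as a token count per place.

step 1: fire T0:  (P0=4, P1=4, P2=0, P3=1) → (P0=1, P1=4, P2=0, P3=1)
step 2: fire T1:  (P0=1, P1=4, P2=0, P3=1) → (P0=3, P1=4, P2=0, P3=1)
step 3: fire T0:  (P0=3, P1=4, P2=0, P3=1) → (P0=0, P1=4, P2=0, P3=1)
step 4: fire T1:  (P0=0, P1=4, P2=0, P3=1) → (P0=2, P1=4, P2=0, P3=1)
step 5: fire T1:  (P0=2, P1=4, P2=0, P3=1) → (P0=4, P1=4, P2=0, P3=1)
step 6: fire T0:  (P0=4, P1=4, P2=0, P3=1) → (P0=1, P1=4, P2=0, P3=1)
step 7: fire T1:  (P0=1, P1=4, P2=0, P3=1) → (P0=3, P1=4, P2=0, P3=1)
step 8: fire T1:  (P0=3, P1=4, P2=0, P3=1) → (P0=5, P1=4, P2=0, P3=1)

(P0=5, P1=4, P2=0, P3=1)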